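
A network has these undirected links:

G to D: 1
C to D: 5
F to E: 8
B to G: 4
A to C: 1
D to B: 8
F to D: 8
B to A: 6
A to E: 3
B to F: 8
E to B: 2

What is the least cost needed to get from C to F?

Settle nodes by increasing distance from C:
C: 0
A: 1  (via C)
E: 4  (via A)
D: 5  (via C)
B: 6  (via E)
G: 6  (via D)
F: 12  (via E)
Shortest route: C → A → E → F = 12.

12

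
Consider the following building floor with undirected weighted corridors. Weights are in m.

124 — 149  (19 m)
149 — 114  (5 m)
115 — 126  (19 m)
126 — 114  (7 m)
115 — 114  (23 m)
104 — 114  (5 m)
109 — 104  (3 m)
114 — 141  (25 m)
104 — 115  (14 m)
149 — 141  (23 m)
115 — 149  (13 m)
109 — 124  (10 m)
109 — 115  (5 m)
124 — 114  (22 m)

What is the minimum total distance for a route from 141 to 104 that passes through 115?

Shortest 141→115: 141–149–115 = 36
Shortest 115→104: 115–109–104 = 8
Total via 115: 36 + 8 = 44 m.

44 m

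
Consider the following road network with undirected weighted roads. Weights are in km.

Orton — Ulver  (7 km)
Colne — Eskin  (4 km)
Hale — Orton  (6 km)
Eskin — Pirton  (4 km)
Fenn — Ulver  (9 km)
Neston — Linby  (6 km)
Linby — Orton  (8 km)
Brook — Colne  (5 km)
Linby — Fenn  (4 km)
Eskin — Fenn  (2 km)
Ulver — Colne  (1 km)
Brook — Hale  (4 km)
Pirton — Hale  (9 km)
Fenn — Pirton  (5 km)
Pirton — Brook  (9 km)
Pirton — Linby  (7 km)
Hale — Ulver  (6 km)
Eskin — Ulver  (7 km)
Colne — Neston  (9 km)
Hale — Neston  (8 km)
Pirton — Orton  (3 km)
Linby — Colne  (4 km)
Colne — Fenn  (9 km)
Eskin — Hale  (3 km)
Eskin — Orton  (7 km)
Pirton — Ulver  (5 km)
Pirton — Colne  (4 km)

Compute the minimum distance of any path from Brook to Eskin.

Shortest distances from Brook:
Brook: 0
Hale: 4  (via Brook)
Colne: 5  (via Brook)
Ulver: 6  (via Colne)
Eskin: 7  (via Hale)
Shortest route: Brook → Hale → Eskin = 7 km.

7 km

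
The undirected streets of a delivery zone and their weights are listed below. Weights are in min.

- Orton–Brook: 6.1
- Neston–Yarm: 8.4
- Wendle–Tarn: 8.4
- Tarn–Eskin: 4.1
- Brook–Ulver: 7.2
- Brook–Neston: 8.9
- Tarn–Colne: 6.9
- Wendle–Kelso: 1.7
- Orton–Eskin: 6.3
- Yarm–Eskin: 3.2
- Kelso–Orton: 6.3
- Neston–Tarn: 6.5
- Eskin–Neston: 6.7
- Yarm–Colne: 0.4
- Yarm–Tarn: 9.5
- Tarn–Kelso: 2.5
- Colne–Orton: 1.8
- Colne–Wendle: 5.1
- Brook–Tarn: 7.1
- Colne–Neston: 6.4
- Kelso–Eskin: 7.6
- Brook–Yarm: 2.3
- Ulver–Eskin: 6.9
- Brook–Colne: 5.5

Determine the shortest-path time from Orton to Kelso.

6.3 min

Enumerating some paths:
Orton–Kelso: 6.3 = 6.3
Orton–Colne–Wendle–Kelso: 1.8+5.1+1.7 = 8.6
Orton–Colne–Tarn–Kelso: 1.8+6.9+2.5 = 11.2
Cheapest is Orton–Kelso at 6.3 min.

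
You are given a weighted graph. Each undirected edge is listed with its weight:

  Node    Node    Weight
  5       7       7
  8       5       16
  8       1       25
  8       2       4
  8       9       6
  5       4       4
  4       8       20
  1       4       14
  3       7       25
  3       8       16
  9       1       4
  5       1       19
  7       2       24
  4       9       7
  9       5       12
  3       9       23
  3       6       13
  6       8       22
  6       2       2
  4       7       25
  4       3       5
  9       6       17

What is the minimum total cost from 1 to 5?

15

Enumerating some paths:
1 → 9 → 5: 4+12 = 16
1 → 4 → 5: 14+4 = 18
1 → 5: 19 = 19
1 → 9 → 4 → 5: 4+7+4 = 15
Cheapest is 1 → 9 → 4 → 5 at 15.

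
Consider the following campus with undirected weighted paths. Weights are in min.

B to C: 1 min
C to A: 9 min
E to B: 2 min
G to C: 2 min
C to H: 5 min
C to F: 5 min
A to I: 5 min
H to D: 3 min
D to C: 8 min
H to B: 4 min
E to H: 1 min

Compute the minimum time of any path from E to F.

8 min

Candidate routes:
E–B–H–C–F: 2+4+5+5 = 16
E–H–B–C–F: 1+4+1+5 = 11
E–B–C–F: 2+1+5 = 8
E–H–C–F: 1+5+5 = 11
The minimum is 8 min via E–B–C–F.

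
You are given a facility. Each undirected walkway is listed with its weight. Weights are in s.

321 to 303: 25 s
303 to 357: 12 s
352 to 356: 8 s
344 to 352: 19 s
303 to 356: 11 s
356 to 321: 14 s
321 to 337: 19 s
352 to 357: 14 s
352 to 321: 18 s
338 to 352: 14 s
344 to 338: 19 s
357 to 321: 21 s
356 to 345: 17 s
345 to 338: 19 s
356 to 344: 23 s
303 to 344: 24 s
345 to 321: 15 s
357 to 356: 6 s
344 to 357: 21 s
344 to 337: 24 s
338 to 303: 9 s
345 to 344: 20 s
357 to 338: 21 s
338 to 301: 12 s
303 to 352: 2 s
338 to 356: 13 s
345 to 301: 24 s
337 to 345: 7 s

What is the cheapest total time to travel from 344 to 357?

Enumerating some paths:
344 - 352 - 356 - 357: 19+8+6 = 33
344 - 357: 21 = 21
344 - 356 - 357: 23+6 = 29
344 - 352 - 357: 19+14 = 33
Cheapest is 344 - 357 at 21 s.

21 s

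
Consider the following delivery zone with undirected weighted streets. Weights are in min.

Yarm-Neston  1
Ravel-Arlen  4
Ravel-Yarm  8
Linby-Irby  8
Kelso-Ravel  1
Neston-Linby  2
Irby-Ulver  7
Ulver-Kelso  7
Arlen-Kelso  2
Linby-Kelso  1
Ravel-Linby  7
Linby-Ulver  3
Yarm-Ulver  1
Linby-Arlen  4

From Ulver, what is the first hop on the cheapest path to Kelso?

Linby

Compare a few routes:
Ulver - Yarm - Neston - Linby - Kelso: 1+1+2+1 = 5
Ulver - Linby - Kelso: 3+1 = 4
Ulver - Kelso: 7 = 7
Cheapest is Ulver - Linby - Kelso at 4 min.
So from Ulver the first move is to Linby.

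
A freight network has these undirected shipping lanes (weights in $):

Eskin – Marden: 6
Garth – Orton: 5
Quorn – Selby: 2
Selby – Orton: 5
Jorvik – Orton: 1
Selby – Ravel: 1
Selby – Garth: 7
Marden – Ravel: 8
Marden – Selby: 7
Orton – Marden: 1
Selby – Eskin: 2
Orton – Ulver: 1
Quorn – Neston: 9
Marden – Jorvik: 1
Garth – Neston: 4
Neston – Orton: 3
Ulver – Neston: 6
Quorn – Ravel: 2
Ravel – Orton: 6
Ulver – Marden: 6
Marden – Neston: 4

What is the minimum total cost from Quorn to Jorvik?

Candidate routes:
Quorn - Ravel - Orton - Jorvik: 2+6+1 = 9
Quorn - Selby - Orton - Jorvik: 2+5+1 = 8
Cheapest is Quorn - Selby - Orton - Jorvik at $8.

$8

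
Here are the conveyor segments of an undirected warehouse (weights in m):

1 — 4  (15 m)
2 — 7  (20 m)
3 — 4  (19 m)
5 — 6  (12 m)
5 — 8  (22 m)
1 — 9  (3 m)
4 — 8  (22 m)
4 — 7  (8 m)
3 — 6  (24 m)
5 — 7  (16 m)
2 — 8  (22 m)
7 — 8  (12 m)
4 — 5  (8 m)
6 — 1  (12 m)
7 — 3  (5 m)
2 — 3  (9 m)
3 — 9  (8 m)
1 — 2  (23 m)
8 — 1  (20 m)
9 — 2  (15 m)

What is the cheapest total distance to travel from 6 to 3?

23 m

Candidate routes:
6 - 1 - 9 - 3: 12+3+8 = 23
6 - 3: 24 = 24
Cheapest is 6 - 1 - 9 - 3 at 23 m.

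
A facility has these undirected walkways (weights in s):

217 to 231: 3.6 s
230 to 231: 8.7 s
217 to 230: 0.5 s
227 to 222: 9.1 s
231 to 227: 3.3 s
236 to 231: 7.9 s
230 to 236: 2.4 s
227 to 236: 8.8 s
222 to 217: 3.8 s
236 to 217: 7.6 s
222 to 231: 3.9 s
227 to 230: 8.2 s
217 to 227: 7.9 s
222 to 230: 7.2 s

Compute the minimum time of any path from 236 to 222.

6.7 s

Enumerating some paths:
236 - 230 - 217 - 231 - 222: 2.4+0.5+3.6+3.9 = 10.4
236 - 230 - 222: 2.4+7.2 = 9.6
236 - 230 - 217 - 222: 2.4+0.5+3.8 = 6.7
The minimum is 6.7 s via 236 - 230 - 217 - 222.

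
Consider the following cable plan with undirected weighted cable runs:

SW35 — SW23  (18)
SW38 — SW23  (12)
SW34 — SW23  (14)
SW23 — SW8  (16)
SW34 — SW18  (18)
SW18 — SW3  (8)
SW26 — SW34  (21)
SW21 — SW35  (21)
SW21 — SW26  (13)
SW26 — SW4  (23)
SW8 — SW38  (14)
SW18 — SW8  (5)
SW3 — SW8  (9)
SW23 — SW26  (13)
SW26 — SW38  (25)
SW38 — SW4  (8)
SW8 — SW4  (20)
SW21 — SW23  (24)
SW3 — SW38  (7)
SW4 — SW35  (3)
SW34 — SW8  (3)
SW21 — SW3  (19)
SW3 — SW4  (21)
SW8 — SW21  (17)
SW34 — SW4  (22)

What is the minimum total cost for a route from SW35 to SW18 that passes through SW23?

39

Shortest SW35→SW23: SW35–SW23 = 18
Shortest SW23→SW18: SW23–SW8–SW18 = 21
Total via SW23: 18 + 21 = 39.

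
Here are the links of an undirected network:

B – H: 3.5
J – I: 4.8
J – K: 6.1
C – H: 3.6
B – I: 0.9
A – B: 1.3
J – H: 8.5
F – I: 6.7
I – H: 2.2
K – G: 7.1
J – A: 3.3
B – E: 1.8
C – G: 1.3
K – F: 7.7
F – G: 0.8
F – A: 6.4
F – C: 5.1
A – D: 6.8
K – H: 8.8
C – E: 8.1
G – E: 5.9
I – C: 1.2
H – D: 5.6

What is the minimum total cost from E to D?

9.9

Settle nodes by increasing distance from E:
E: 0
B: 1.8  (via E)
I: 2.7  (via B)
A: 3.1  (via B)
C: 3.9  (via I)
H: 4.9  (via I)
G: 5.2  (via C)
F: 6  (via G)
J: 6.4  (via A)
D: 9.9  (via A)
Shortest route: E → B → A → D = 9.9.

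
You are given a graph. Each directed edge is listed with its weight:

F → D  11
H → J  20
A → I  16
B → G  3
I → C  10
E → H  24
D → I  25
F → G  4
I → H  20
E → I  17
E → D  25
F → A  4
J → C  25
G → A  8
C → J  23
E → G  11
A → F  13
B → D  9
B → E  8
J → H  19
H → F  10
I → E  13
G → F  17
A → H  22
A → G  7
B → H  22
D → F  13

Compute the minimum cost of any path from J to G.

Settle nodes by increasing distance from J:
J: 0
H: 19  (via J)
C: 25  (via J)
F: 29  (via H)
A: 33  (via F)
G: 33  (via F)
Shortest route: J–H–F–G = 33.

33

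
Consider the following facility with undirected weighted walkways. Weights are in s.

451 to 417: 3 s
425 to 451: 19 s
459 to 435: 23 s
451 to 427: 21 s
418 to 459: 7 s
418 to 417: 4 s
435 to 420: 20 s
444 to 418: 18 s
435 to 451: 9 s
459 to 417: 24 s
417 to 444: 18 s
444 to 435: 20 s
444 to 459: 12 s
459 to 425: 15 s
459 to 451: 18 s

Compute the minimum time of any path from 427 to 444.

Candidate routes:
427–451–417–418–459–444: 21+3+4+7+12 = 47
427–451–435–444: 21+9+20 = 50
427–451–417–444: 21+3+18 = 42
427–451–417–418–444: 21+3+4+18 = 46
Cheapest is 427–451–417–444 at 42 s.

42 s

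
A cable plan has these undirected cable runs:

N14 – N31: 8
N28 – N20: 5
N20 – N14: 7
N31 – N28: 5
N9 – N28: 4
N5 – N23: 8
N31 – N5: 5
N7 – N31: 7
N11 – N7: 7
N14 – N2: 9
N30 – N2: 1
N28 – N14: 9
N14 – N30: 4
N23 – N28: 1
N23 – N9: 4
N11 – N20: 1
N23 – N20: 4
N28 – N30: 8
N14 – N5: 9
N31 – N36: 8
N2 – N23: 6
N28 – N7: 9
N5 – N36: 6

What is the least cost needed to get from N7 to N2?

Enumerating some paths:
N7 - N11 - N20 - N23 - N2: 7+1+4+6 = 18
N7 - N31 - N28 - N23 - N2: 7+5+1+6 = 19
N7 - N28 - N30 - N2: 9+8+1 = 18
N7 - N28 - N23 - N2: 9+1+6 = 16
The minimum is 16 via N7 - N28 - N23 - N2.

16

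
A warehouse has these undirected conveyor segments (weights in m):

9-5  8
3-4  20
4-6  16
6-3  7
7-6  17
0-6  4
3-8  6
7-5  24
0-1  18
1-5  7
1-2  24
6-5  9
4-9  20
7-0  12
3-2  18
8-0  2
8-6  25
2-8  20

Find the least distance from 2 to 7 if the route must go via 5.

55 m

Shortest 2→5: 2–1–5 = 31
Shortest 5→7: 5–7 = 24
Total via 5: 31 + 24 = 55 m.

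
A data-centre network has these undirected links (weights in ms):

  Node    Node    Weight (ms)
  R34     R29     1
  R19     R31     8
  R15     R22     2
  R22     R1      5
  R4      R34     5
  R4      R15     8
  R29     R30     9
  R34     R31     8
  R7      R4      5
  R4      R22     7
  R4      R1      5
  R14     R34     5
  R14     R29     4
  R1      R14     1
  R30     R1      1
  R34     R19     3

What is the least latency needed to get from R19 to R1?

9 ms

Settle nodes by increasing distance from R19:
R19: 0
R34: 3  (via R19)
R29: 4  (via R34)
R4: 8  (via R34)
R31: 8  (via R19)
R14: 8  (via R34)
R1: 9  (via R14)
Shortest route: R19 → R34 → R14 → R1 = 9 ms.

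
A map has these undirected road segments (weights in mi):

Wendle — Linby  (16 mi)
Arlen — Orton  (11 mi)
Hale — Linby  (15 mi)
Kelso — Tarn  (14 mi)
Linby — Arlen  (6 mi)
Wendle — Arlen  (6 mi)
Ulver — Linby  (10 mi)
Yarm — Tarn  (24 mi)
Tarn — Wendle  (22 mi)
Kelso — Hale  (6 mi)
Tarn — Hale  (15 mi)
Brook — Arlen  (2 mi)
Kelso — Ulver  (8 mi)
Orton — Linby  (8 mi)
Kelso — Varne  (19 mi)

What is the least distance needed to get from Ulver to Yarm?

Shortest distances from Ulver:
Ulver: 0
Kelso: 8  (via Ulver)
Linby: 10  (via Ulver)
Hale: 14  (via Kelso)
Arlen: 16  (via Linby)
Brook: 18  (via Arlen)
Orton: 18  (via Linby)
Wendle: 22  (via Arlen)
Tarn: 22  (via Kelso)
Varne: 27  (via Kelso)
Yarm: 46  (via Tarn)
Shortest route: Ulver–Kelso–Tarn–Yarm = 46 mi.

46 mi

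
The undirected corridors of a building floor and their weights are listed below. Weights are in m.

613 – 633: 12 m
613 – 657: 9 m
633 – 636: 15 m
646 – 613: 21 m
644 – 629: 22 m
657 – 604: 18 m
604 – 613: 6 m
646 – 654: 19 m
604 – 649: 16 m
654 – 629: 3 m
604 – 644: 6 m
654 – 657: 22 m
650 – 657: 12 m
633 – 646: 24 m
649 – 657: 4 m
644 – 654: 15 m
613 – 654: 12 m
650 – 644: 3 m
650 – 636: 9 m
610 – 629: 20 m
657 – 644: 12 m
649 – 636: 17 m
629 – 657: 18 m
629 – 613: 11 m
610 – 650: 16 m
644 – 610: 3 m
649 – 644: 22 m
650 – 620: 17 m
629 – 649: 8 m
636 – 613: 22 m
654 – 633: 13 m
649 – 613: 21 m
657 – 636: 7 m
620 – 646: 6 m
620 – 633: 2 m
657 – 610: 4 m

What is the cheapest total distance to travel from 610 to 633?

Candidate routes:
610 - 657 - 613 - 633: 4+9+12 = 25
610 - 657 - 636 - 633: 4+7+15 = 26
The minimum is 25 m via 610 - 657 - 613 - 633.

25 m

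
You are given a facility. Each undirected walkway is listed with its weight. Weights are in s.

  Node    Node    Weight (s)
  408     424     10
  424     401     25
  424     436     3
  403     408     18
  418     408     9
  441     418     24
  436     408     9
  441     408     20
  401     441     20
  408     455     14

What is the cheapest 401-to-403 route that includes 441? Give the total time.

58 s

Shortest 401→441: 401–441 = 20
Shortest 441→403: 441–408–403 = 38
Total via 441: 20 + 38 = 58 s.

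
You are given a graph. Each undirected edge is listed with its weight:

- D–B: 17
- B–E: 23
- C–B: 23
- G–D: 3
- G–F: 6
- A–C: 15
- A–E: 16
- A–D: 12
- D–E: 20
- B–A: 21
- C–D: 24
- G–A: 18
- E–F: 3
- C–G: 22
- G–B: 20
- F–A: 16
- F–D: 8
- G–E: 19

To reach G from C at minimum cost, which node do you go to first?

Candidate routes:
C → G: 22 = 22
C → A → D → G: 15+12+3 = 30
C → D → G: 24+3 = 27
C → A → G: 15+18 = 33
Cheapest is C → G at 22.
So from C the first move is to G.

G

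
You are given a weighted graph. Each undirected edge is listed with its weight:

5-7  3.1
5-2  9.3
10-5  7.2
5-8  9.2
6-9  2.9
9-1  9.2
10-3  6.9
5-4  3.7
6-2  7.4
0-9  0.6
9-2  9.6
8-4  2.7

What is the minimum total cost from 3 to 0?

Settle nodes by increasing distance from 3:
3: 0
10: 6.9  (via 3)
5: 14.1  (via 10)
7: 17.2  (via 5)
4: 17.8  (via 5)
8: 20.5  (via 4)
2: 23.4  (via 5)
6: 30.8  (via 2)
9: 33  (via 2)
0: 33.6  (via 9)
Shortest route: 3–10–5–2–9–0 = 33.6.

33.6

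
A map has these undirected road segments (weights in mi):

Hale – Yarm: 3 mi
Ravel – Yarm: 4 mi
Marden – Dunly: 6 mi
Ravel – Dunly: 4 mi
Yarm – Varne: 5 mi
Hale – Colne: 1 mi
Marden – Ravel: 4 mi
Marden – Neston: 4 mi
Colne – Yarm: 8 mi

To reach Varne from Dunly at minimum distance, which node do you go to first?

Ravel

Compare a few routes:
Dunly → Marden → Ravel → Yarm → Varne: 6+4+4+5 = 19
Dunly → Ravel → Yarm → Varne: 4+4+5 = 13
Cheapest is Dunly → Ravel → Yarm → Varne at 13 mi.
So from Dunly the first move is to Ravel.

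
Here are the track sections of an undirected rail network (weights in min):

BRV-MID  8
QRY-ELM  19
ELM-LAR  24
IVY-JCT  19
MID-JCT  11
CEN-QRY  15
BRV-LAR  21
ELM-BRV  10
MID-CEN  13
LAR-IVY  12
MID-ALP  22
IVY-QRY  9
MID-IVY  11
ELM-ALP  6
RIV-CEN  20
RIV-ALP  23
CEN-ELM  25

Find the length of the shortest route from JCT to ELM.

29 min

Candidate routes:
JCT - MID - ALP - ELM: 11+22+6 = 39
JCT - MID - BRV - ELM: 11+8+10 = 29
Cheapest is JCT - MID - BRV - ELM at 29 min.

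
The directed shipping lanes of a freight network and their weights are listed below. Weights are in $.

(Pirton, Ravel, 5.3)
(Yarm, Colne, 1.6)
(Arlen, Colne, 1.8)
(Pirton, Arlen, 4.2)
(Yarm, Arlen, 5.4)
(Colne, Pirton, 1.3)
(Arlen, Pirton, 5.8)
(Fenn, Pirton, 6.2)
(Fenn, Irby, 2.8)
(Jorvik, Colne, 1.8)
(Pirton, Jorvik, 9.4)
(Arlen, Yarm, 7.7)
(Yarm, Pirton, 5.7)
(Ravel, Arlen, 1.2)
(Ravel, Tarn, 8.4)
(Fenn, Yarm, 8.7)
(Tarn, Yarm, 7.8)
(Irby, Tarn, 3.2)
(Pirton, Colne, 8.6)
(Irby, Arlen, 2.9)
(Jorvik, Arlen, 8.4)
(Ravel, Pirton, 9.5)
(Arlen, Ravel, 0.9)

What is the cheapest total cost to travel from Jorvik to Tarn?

$16.6

Candidate routes:
Jorvik - Colne - Pirton - Arlen - Ravel - Tarn: 1.8+1.3+4.2+0.9+8.4 = 16.6
Jorvik - Arlen - Ravel - Tarn: 8.4+0.9+8.4 = 17.7
Jorvik - Colne - Pirton - Ravel - Tarn: 1.8+1.3+5.3+8.4 = 16.8
Cheapest is Jorvik - Colne - Pirton - Arlen - Ravel - Tarn at $16.6.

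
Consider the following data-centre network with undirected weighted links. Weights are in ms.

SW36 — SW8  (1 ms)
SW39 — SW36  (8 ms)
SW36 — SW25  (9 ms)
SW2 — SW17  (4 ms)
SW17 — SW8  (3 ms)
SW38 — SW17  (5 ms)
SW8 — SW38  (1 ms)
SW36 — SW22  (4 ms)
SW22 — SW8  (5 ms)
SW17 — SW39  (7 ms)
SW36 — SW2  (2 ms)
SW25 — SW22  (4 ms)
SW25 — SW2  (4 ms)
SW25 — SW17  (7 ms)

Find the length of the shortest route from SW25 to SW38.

8 ms

Enumerating some paths:
SW25 - SW2 - SW36 - SW8 - SW38: 4+2+1+1 = 8
SW25 - SW22 - SW36 - SW8 - SW38: 4+4+1+1 = 10
SW25 - SW22 - SW8 - SW38: 4+5+1 = 10
The minimum is 8 ms via SW25 - SW2 - SW36 - SW8 - SW38.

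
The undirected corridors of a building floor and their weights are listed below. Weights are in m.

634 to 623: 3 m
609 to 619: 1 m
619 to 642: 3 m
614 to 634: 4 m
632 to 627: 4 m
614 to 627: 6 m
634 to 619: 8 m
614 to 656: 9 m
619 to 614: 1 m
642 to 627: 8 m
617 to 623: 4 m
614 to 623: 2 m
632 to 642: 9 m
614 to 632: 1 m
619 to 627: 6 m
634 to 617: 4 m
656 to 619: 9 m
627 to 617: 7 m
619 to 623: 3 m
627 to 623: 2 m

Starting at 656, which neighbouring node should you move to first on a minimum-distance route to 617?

614

Compare a few routes:
656 → 619 → 623 → 617: 9+3+4 = 16
656 → 614 → 623 → 617: 9+2+4 = 15
656 → 619 → 614 → 623 → 617: 9+1+2+4 = 16
656 → 614 → 619 → 623 → 617: 9+1+3+4 = 17
Cheapest is 656 → 614 → 623 → 617 at 15 m.
So from 656 the first move is to 614.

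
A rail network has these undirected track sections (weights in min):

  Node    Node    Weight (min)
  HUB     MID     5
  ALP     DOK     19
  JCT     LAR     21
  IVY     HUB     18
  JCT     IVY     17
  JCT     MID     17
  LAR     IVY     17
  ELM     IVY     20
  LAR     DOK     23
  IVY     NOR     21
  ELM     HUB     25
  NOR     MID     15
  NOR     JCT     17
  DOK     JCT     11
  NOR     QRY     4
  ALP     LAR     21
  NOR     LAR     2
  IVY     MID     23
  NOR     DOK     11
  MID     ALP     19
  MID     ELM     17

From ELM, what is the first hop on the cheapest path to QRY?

Enumerating some paths:
ELM - IVY - LAR - NOR - QRY: 20+17+2+4 = 43
ELM - MID - NOR - QRY: 17+15+4 = 36
Cheapest is ELM - MID - NOR - QRY at 36 min.
So from ELM the first move is to MID.

MID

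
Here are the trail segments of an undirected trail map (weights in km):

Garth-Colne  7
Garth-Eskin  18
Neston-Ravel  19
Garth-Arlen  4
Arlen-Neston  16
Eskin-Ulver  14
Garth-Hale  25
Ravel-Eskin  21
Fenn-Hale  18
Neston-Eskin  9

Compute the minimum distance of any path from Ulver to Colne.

39 km

Candidate routes:
Ulver–Eskin–Neston–Arlen–Garth–Colne: 14+9+16+4+7 = 50
Ulver–Eskin–Garth–Colne: 14+18+7 = 39
Cheapest is Ulver–Eskin–Garth–Colne at 39 km.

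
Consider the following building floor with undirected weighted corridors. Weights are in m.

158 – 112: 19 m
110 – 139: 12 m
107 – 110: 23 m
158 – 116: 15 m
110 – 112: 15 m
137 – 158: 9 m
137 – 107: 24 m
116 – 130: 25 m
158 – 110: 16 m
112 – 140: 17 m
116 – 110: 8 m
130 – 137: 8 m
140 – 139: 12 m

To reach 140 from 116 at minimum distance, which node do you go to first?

110

Compare a few routes:
116–110–139–140: 8+12+12 = 32
116–110–112–140: 8+15+17 = 40
Cheapest is 116–110–139–140 at 32 m.
So from 116 the first move is to 110.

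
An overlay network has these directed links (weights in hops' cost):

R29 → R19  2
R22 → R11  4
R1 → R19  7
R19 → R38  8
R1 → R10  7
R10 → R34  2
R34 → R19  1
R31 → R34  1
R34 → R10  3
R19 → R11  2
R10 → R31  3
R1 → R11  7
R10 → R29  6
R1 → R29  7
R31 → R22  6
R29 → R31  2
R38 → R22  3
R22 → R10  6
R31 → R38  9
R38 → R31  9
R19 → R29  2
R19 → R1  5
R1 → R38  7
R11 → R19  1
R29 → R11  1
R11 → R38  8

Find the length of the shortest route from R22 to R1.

10 hops' cost

Settle nodes by increasing distance from R22:
R22: 0
R11: 4  (via R22)
R19: 5  (via R11)
R10: 6  (via R22)
R29: 7  (via R19)
R34: 8  (via R10)
R31: 9  (via R10)
R1: 10  (via R19)
Shortest route: R22 → R11 → R19 → R1 = 10 hops' cost.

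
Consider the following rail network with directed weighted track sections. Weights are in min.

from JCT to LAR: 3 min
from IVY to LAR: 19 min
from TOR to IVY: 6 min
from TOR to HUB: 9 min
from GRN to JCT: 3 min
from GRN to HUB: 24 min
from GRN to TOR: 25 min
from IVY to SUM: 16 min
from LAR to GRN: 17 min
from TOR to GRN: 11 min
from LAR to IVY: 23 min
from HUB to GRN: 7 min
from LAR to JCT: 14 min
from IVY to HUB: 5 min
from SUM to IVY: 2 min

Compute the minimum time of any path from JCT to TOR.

Settle nodes by increasing distance from JCT:
JCT: 0
LAR: 3  (via JCT)
GRN: 20  (via LAR)
IVY: 26  (via LAR)
HUB: 31  (via IVY)
SUM: 42  (via IVY)
TOR: 45  (via GRN)
Shortest route: JCT → LAR → GRN → TOR = 45 min.

45 min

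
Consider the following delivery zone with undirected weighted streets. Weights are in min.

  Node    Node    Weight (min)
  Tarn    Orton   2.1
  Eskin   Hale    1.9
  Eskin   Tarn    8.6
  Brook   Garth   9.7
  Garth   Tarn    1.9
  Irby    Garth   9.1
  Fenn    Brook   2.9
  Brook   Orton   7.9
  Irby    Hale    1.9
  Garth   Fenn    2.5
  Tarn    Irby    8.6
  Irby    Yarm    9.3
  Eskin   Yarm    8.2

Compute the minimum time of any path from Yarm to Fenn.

Settle nodes by increasing distance from Yarm:
Yarm: 0
Eskin: 8.2  (via Yarm)
Irby: 9.3  (via Yarm)
Hale: 10.1  (via Eskin)
Tarn: 16.8  (via Eskin)
Garth: 18.4  (via Irby)
Orton: 18.9  (via Tarn)
Fenn: 20.9  (via Garth)
Shortest route: Yarm–Irby–Garth–Fenn = 20.9 min.

20.9 min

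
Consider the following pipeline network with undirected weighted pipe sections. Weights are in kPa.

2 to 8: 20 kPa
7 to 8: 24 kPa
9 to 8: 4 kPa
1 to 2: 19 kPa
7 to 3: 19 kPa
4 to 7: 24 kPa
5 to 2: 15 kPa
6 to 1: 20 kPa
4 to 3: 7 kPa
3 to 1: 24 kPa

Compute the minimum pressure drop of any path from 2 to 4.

Compare a few routes:
2 - 8 - 7 - 3 - 4: 20+24+19+7 = 70
2 - 1 - 3 - 4: 19+24+7 = 50
2 - 8 - 7 - 4: 20+24+24 = 68
Cheapest is 2 - 1 - 3 - 4 at 50 kPa.

50 kPa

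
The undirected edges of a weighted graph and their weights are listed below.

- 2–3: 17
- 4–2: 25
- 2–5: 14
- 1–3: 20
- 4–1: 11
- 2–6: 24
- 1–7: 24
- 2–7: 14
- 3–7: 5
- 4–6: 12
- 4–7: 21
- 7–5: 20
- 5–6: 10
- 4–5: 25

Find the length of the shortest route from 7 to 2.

Candidate routes:
7 - 2: 14 = 14
7 - 3 - 2: 5+17 = 22
7 - 5 - 2: 20+14 = 34
The minimum is 14 via 7 - 2.

14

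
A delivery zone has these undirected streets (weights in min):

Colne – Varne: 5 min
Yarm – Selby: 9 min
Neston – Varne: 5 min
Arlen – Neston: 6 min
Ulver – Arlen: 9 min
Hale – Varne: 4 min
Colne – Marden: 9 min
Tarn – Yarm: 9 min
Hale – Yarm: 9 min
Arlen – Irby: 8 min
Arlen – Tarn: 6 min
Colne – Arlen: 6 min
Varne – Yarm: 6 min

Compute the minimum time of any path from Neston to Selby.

20 min

Enumerating some paths:
Neston → Varne → Yarm → Selby: 5+6+9 = 20
Neston → Varne → Hale → Yarm → Selby: 5+4+9+9 = 27
The minimum is 20 min via Neston → Varne → Yarm → Selby.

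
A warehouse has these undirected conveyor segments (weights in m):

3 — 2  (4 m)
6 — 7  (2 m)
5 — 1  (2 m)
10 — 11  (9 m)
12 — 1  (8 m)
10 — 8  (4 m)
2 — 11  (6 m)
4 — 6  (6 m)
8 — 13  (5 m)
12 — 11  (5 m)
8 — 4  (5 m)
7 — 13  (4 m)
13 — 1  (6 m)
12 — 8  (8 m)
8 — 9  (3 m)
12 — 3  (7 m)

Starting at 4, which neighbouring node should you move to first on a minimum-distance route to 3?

Enumerating some paths:
4 - 8 - 12 - 11 - 2 - 3: 5+8+5+6+4 = 28
4 - 8 - 10 - 11 - 2 - 3: 5+4+9+6+4 = 28
4 - 8 - 10 - 11 - 12 - 3: 5+4+9+5+7 = 30
4 - 8 - 12 - 3: 5+8+7 = 20
Cheapest is 4 - 8 - 12 - 3 at 20 m.
So from 4 the first move is to 8.

8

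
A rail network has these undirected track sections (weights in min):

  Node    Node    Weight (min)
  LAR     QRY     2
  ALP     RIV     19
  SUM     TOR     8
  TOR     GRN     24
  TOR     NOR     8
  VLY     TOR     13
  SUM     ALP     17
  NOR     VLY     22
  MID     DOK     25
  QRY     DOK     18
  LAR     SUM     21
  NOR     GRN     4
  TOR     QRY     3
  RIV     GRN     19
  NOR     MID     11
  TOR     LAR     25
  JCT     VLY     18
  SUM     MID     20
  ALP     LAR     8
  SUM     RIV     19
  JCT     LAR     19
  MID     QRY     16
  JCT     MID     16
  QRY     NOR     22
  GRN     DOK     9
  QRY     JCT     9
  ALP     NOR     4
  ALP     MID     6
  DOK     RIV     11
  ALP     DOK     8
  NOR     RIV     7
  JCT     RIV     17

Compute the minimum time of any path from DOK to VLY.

33 min

Settle nodes by increasing distance from DOK:
DOK: 0
ALP: 8  (via DOK)
GRN: 9  (via DOK)
RIV: 11  (via DOK)
NOR: 12  (via ALP)
MID: 14  (via ALP)
LAR: 16  (via ALP)
QRY: 18  (via DOK)
TOR: 20  (via NOR)
SUM: 25  (via ALP)
JCT: 27  (via QRY)
VLY: 33  (via TOR)
Shortest route: DOK–ALP–NOR–TOR–VLY = 33 min.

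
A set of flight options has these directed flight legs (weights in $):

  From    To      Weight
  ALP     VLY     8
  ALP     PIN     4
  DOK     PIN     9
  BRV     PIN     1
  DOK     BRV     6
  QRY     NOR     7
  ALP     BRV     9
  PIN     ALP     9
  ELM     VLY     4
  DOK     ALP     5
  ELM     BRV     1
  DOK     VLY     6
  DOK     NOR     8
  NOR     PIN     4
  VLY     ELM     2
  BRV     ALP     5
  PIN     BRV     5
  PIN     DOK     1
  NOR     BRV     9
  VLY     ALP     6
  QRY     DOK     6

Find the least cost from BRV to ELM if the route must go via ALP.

Best BRV to ALP: BRV → ALP costing 5
Shortest ALP→ELM: ALP → VLY → ELM = 10
Total via ALP: 5 + 10 = $15.

$15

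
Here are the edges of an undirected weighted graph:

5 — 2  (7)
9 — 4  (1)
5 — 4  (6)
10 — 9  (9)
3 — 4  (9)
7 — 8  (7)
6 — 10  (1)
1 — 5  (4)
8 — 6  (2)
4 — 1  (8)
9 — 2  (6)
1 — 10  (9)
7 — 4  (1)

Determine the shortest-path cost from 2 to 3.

16

Shortest distances from 2:
2: 0
9: 6  (via 2)
4: 7  (via 9)
5: 7  (via 2)
7: 8  (via 4)
1: 11  (via 5)
8: 15  (via 7)
10: 15  (via 9)
3: 16  (via 4)
Shortest route: 2 → 9 → 4 → 3 = 16.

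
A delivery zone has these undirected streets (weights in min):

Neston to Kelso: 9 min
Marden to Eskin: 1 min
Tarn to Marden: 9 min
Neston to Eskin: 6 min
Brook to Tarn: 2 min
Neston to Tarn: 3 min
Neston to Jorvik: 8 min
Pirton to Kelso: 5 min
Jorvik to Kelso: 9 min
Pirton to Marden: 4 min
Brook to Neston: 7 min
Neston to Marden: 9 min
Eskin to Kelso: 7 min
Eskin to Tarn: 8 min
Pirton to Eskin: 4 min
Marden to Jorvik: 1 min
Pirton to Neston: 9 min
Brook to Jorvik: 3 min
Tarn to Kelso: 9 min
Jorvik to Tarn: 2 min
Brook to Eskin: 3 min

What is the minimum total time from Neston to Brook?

5 min

Running Dijkstra from Neston:
Neston: 0
Tarn: 3  (via Neston)
Jorvik: 5  (via Tarn)
Brook: 5  (via Tarn)
Shortest route: Neston → Tarn → Brook = 5 min.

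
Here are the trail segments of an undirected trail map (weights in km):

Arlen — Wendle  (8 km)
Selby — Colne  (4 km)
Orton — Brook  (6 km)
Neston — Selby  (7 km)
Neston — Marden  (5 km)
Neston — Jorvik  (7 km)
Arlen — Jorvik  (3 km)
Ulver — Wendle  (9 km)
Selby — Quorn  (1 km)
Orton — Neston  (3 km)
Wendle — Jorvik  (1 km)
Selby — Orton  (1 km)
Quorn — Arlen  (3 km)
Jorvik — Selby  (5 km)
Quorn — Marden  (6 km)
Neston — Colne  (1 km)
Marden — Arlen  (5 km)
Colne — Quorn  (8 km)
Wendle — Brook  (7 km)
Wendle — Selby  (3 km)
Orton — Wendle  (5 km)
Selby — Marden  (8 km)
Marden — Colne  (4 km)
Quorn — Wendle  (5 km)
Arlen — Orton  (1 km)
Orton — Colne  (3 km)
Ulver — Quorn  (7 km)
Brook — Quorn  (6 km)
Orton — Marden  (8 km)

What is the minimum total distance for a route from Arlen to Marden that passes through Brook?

19 km

Best Arlen to Brook: Arlen → Orton → Brook costing 7
Shortest Brook→Marden: Brook → Quorn → Marden = 12
Total via Brook: 7 + 12 = 19 km.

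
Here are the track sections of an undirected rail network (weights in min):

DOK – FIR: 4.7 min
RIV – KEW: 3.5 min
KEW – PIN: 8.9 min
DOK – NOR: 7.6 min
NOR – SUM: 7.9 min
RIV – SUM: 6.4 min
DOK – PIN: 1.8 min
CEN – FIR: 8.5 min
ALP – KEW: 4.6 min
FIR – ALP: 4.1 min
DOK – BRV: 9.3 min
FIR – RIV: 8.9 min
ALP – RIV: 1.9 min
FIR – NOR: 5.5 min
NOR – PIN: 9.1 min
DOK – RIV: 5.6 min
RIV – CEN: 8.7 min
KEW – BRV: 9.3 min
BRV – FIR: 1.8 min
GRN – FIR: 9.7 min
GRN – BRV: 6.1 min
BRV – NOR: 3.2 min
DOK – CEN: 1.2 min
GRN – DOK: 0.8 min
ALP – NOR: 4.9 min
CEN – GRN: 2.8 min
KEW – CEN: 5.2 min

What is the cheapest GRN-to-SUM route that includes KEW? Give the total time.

Shortest GRN→KEW: GRN → DOK → CEN → KEW = 7.2
Shortest KEW→SUM: KEW → RIV → SUM = 9.9
Total via KEW: 7.2 + 9.9 = 17.1 min.

17.1 min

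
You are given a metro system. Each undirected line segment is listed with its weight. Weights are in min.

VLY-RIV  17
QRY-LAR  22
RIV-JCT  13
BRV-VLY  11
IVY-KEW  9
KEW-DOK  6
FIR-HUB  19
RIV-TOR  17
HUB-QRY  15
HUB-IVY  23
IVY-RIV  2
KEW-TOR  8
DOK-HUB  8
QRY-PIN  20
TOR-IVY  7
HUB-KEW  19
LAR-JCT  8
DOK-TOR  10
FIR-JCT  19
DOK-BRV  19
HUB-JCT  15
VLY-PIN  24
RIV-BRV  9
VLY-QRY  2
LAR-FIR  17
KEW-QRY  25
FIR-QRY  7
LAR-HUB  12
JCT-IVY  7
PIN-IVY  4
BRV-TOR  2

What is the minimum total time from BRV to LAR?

Compare a few routes:
BRV–RIV–IVY–JCT–LAR: 9+2+7+8 = 26
BRV–TOR–IVY–JCT–LAR: 2+7+7+8 = 24
The minimum is 24 min via BRV–TOR–IVY–JCT–LAR.

24 min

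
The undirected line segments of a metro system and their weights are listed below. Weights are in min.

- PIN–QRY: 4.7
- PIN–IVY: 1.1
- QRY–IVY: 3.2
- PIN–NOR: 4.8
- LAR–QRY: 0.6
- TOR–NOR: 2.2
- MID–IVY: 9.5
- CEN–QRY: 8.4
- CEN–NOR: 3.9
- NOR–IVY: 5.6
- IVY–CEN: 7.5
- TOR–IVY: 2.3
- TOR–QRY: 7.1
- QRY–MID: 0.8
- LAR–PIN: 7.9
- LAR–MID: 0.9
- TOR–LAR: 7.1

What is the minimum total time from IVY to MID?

4 min

Enumerating some paths:
IVY → PIN → QRY → MID: 1.1+4.7+0.8 = 6.6
IVY → QRY → MID: 3.2+0.8 = 4
IVY → QRY → LAR → MID: 3.2+0.6+0.9 = 4.7
The minimum is 4 min via IVY → QRY → MID.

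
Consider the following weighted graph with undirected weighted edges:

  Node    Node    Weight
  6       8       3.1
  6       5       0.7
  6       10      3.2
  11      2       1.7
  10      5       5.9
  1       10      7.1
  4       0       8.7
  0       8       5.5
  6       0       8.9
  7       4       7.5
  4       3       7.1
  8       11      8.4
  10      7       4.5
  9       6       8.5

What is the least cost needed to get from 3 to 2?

31.4

Shortest distances from 3:
3: 0
4: 7.1  (via 3)
7: 14.6  (via 4)
0: 15.8  (via 4)
10: 19.1  (via 7)
8: 21.3  (via 0)
6: 22.3  (via 10)
5: 23  (via 6)
1: 26.2  (via 10)
11: 29.7  (via 8)
9: 30.8  (via 6)
2: 31.4  (via 11)
Shortest route: 3–4–0–8–11–2 = 31.4.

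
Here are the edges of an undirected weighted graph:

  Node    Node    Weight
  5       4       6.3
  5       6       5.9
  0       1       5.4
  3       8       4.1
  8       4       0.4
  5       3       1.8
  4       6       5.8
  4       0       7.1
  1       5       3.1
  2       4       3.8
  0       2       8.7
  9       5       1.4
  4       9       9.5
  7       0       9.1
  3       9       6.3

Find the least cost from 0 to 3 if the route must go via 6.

20.6

Best 0 to 6: 0–4–6 costing 12.9
Shortest 6→3: 6–5–3 = 7.7
Total via 6: 12.9 + 7.7 = 20.6.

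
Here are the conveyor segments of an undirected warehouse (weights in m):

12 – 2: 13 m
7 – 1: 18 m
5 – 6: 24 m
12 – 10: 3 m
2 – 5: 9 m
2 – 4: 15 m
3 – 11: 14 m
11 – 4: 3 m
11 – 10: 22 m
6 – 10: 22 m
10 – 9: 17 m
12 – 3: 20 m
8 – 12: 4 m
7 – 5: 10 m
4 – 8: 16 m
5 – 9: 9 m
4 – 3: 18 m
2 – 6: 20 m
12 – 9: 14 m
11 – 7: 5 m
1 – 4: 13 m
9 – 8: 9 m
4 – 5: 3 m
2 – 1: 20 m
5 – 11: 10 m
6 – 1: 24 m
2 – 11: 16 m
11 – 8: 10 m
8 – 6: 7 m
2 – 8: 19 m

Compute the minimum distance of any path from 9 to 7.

Compare a few routes:
9–5–4–11–7: 9+3+3+5 = 20
9–5–7: 9+10 = 19
9–8–11–7: 9+10+5 = 24
9–5–11–7: 9+10+5 = 24
The minimum is 19 m via 9–5–7.

19 m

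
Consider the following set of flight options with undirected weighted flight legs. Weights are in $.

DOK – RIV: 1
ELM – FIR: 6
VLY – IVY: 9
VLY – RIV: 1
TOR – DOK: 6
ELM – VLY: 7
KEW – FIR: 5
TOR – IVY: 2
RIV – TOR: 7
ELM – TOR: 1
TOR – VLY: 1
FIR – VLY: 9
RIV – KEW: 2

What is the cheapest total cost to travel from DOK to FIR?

Settle nodes by increasing distance from DOK:
DOK: 0
RIV: 1  (via DOK)
VLY: 2  (via RIV)
KEW: 3  (via RIV)
TOR: 3  (via VLY)
ELM: 4  (via TOR)
IVY: 5  (via TOR)
FIR: 8  (via KEW)
Shortest route: DOK → RIV → KEW → FIR = $8.

$8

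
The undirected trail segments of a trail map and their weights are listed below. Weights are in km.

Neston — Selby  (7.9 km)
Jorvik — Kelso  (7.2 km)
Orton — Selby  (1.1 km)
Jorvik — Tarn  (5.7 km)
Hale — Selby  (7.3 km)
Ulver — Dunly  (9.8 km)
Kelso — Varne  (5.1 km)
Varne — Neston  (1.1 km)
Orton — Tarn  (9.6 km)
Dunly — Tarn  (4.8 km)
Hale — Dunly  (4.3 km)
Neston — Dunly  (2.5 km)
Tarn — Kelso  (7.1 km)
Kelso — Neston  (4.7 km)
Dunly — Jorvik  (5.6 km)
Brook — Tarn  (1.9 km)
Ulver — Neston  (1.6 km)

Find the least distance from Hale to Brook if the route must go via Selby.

Best Hale to Selby: Hale → Selby costing 7.3
Best Selby to Brook: Selby → Orton → Tarn → Brook costing 12.6
Total via Selby: 7.3 + 12.6 = 19.9 km.

19.9 km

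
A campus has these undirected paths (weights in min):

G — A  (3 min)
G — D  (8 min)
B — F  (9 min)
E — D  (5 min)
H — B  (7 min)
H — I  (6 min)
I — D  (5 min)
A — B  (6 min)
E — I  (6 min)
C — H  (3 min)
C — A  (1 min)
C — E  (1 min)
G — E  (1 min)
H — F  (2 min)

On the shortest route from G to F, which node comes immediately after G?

E

Compare a few routes:
G → A → C → H → F: 3+1+3+2 = 9
G → E → C → H → F: 1+1+3+2 = 7
G → E → I → H → F: 1+6+6+2 = 15
Cheapest is G → E → C → H → F at 7 min.
So from G the first move is to E.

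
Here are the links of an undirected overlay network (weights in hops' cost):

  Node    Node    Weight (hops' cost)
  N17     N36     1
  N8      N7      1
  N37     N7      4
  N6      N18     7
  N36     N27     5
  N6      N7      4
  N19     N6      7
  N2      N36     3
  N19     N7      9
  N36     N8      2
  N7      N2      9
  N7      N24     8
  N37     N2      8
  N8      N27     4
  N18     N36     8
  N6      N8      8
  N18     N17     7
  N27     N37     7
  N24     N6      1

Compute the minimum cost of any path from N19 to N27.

Settle nodes by increasing distance from N19:
N19: 0
N6: 7  (via N19)
N24: 8  (via N6)
N7: 9  (via N19)
N8: 10  (via N7)
N36: 12  (via N8)
N17: 13  (via N36)
N37: 13  (via N7)
N18: 14  (via N6)
N27: 14  (via N8)
Shortest route: N19–N7–N8–N27 = 14 hops' cost.

14 hops' cost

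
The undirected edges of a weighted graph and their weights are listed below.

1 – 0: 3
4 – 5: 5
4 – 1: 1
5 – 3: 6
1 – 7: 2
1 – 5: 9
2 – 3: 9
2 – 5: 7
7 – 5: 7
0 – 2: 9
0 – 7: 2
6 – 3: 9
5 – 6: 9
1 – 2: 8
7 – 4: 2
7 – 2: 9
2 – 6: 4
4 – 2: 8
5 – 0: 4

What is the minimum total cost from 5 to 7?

Settle nodes by increasing distance from 5:
5: 0
0: 4  (via 5)
4: 5  (via 5)
1: 6  (via 4)
3: 6  (via 5)
7: 6  (via 0)
Shortest route: 5–0–7 = 6.

6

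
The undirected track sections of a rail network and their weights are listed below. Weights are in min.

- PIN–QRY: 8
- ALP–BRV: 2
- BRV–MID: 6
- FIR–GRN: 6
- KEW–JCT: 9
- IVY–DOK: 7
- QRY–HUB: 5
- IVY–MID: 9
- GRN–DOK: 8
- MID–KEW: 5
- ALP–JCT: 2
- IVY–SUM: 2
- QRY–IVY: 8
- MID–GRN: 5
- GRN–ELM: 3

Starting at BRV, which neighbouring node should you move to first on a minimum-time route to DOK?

MID

Candidate routes:
BRV → MID → GRN → DOK: 6+5+8 = 19
BRV → MID → IVY → DOK: 6+9+7 = 22
The minimum is 19 min via BRV → MID → GRN → DOK.
So from BRV the first move is to MID.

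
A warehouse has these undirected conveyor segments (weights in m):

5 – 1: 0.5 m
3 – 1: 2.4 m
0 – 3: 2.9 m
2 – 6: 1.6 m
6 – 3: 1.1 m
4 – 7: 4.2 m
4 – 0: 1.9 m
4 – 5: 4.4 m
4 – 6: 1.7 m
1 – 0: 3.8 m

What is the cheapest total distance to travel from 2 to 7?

Settle nodes by increasing distance from 2:
2: 0
6: 1.6  (via 2)
3: 2.7  (via 6)
4: 3.3  (via 6)
1: 5.1  (via 3)
0: 5.2  (via 4)
5: 5.6  (via 1)
7: 7.5  (via 4)
Shortest route: 2 → 6 → 4 → 7 = 7.5 m.

7.5 m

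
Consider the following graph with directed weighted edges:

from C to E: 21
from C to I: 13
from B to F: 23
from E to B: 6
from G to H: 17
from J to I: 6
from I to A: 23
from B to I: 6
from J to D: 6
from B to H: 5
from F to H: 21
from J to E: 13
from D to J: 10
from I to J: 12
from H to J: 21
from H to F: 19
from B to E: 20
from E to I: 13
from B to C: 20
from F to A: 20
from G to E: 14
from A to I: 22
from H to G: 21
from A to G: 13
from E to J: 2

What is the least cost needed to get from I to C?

Enumerating some paths:
I–A–G–E–B–C: 23+13+14+6+20 = 76
I–J–E–B–C: 12+13+6+20 = 51
Cheapest is I–J–E–B–C at 51.

51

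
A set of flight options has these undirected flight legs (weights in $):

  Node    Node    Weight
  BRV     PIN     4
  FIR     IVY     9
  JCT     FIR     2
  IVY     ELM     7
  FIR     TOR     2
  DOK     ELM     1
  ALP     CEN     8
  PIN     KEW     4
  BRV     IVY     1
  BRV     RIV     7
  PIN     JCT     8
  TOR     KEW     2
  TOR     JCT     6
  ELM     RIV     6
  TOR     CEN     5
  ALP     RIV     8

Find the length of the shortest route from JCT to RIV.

Enumerating some paths:
JCT → FIR → IVY → ELM → RIV: 2+9+7+6 = 24
JCT → PIN → BRV → RIV: 8+4+7 = 19
JCT → TOR → KEW → PIN → BRV → RIV: 6+2+4+4+7 = 23
JCT → FIR → TOR → KEW → PIN → BRV → RIV: 2+2+2+4+4+7 = 21
The minimum is $19 via JCT → PIN → BRV → RIV.

$19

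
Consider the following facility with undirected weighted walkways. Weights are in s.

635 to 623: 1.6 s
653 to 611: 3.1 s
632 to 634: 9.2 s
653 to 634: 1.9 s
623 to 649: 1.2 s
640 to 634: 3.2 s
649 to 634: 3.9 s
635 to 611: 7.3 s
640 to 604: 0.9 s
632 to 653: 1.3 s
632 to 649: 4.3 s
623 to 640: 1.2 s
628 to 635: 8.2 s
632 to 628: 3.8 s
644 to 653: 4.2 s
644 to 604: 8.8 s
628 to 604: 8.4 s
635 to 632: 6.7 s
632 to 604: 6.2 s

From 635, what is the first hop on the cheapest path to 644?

Candidate routes:
635 - 623 - 640 - 604 - 644: 1.6+1.2+0.9+8.8 = 12.5
635 - 632 - 653 - 644: 6.7+1.3+4.2 = 12.2
635 - 623 - 649 - 632 - 653 - 644: 1.6+1.2+4.3+1.3+4.2 = 12.6
635 - 623 - 640 - 634 - 653 - 644: 1.6+1.2+3.2+1.9+4.2 = 12.1
Cheapest is 635 - 623 - 640 - 634 - 653 - 644 at 12.1 s.
So from 635 the first move is to 623.

623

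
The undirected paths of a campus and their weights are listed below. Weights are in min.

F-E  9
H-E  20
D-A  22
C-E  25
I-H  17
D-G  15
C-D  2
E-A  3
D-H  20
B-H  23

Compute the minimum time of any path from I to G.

52 min

Settle nodes by increasing distance from I:
I: 0
H: 17  (via I)
D: 37  (via H)
E: 37  (via H)
C: 39  (via D)
A: 40  (via E)
B: 40  (via H)
F: 46  (via E)
G: 52  (via D)
Shortest route: I–H–D–G = 52 min.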